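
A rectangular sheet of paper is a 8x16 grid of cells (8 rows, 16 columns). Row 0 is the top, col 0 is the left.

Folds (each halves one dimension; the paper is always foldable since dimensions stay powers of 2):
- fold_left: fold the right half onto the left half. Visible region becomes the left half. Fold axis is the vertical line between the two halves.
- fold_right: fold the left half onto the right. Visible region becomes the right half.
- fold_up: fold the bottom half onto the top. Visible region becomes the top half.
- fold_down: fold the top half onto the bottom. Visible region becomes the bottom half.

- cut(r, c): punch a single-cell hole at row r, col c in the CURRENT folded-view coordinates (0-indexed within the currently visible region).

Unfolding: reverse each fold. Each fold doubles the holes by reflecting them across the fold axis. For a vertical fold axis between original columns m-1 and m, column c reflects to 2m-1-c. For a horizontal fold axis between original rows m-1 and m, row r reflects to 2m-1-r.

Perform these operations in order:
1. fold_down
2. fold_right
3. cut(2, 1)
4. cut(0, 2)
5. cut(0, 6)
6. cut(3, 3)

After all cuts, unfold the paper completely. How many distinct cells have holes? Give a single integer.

Op 1 fold_down: fold axis h@4; visible region now rows[4,8) x cols[0,16) = 4x16
Op 2 fold_right: fold axis v@8; visible region now rows[4,8) x cols[8,16) = 4x8
Op 3 cut(2, 1): punch at orig (6,9); cuts so far [(6, 9)]; region rows[4,8) x cols[8,16) = 4x8
Op 4 cut(0, 2): punch at orig (4,10); cuts so far [(4, 10), (6, 9)]; region rows[4,8) x cols[8,16) = 4x8
Op 5 cut(0, 6): punch at orig (4,14); cuts so far [(4, 10), (4, 14), (6, 9)]; region rows[4,8) x cols[8,16) = 4x8
Op 6 cut(3, 3): punch at orig (7,11); cuts so far [(4, 10), (4, 14), (6, 9), (7, 11)]; region rows[4,8) x cols[8,16) = 4x8
Unfold 1 (reflect across v@8): 8 holes -> [(4, 1), (4, 5), (4, 10), (4, 14), (6, 6), (6, 9), (7, 4), (7, 11)]
Unfold 2 (reflect across h@4): 16 holes -> [(0, 4), (0, 11), (1, 6), (1, 9), (3, 1), (3, 5), (3, 10), (3, 14), (4, 1), (4, 5), (4, 10), (4, 14), (6, 6), (6, 9), (7, 4), (7, 11)]

Answer: 16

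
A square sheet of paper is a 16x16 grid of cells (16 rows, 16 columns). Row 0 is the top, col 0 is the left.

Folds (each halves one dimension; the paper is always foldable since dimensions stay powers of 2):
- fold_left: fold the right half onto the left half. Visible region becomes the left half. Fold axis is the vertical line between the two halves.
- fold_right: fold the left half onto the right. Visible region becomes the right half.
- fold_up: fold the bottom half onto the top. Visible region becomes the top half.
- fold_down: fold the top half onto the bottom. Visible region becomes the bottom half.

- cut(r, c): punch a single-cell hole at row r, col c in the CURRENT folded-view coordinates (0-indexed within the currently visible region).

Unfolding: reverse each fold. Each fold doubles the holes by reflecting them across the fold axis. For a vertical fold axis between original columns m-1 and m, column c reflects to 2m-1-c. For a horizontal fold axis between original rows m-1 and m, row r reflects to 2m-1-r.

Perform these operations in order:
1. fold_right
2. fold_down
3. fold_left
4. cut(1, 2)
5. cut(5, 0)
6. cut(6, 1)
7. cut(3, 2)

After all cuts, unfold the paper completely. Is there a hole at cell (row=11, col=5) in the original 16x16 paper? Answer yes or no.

Answer: yes

Derivation:
Op 1 fold_right: fold axis v@8; visible region now rows[0,16) x cols[8,16) = 16x8
Op 2 fold_down: fold axis h@8; visible region now rows[8,16) x cols[8,16) = 8x8
Op 3 fold_left: fold axis v@12; visible region now rows[8,16) x cols[8,12) = 8x4
Op 4 cut(1, 2): punch at orig (9,10); cuts so far [(9, 10)]; region rows[8,16) x cols[8,12) = 8x4
Op 5 cut(5, 0): punch at orig (13,8); cuts so far [(9, 10), (13, 8)]; region rows[8,16) x cols[8,12) = 8x4
Op 6 cut(6, 1): punch at orig (14,9); cuts so far [(9, 10), (13, 8), (14, 9)]; region rows[8,16) x cols[8,12) = 8x4
Op 7 cut(3, 2): punch at orig (11,10); cuts so far [(9, 10), (11, 10), (13, 8), (14, 9)]; region rows[8,16) x cols[8,12) = 8x4
Unfold 1 (reflect across v@12): 8 holes -> [(9, 10), (9, 13), (11, 10), (11, 13), (13, 8), (13, 15), (14, 9), (14, 14)]
Unfold 2 (reflect across h@8): 16 holes -> [(1, 9), (1, 14), (2, 8), (2, 15), (4, 10), (4, 13), (6, 10), (6, 13), (9, 10), (9, 13), (11, 10), (11, 13), (13, 8), (13, 15), (14, 9), (14, 14)]
Unfold 3 (reflect across v@8): 32 holes -> [(1, 1), (1, 6), (1, 9), (1, 14), (2, 0), (2, 7), (2, 8), (2, 15), (4, 2), (4, 5), (4, 10), (4, 13), (6, 2), (6, 5), (6, 10), (6, 13), (9, 2), (9, 5), (9, 10), (9, 13), (11, 2), (11, 5), (11, 10), (11, 13), (13, 0), (13, 7), (13, 8), (13, 15), (14, 1), (14, 6), (14, 9), (14, 14)]
Holes: [(1, 1), (1, 6), (1, 9), (1, 14), (2, 0), (2, 7), (2, 8), (2, 15), (4, 2), (4, 5), (4, 10), (4, 13), (6, 2), (6, 5), (6, 10), (6, 13), (9, 2), (9, 5), (9, 10), (9, 13), (11, 2), (11, 5), (11, 10), (11, 13), (13, 0), (13, 7), (13, 8), (13, 15), (14, 1), (14, 6), (14, 9), (14, 14)]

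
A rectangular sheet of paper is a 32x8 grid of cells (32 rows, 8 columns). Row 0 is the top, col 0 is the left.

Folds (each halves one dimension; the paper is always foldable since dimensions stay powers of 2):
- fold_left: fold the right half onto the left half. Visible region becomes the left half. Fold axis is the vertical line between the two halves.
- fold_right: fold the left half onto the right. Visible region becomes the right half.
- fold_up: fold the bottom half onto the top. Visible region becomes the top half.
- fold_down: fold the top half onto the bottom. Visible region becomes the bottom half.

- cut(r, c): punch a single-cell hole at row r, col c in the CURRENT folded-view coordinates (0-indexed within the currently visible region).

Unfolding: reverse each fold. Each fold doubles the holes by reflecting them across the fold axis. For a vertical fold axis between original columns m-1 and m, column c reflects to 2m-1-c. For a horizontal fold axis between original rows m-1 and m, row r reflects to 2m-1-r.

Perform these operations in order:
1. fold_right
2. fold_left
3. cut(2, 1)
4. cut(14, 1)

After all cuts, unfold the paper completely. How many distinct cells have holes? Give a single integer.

Answer: 8

Derivation:
Op 1 fold_right: fold axis v@4; visible region now rows[0,32) x cols[4,8) = 32x4
Op 2 fold_left: fold axis v@6; visible region now rows[0,32) x cols[4,6) = 32x2
Op 3 cut(2, 1): punch at orig (2,5); cuts so far [(2, 5)]; region rows[0,32) x cols[4,6) = 32x2
Op 4 cut(14, 1): punch at orig (14,5); cuts so far [(2, 5), (14, 5)]; region rows[0,32) x cols[4,6) = 32x2
Unfold 1 (reflect across v@6): 4 holes -> [(2, 5), (2, 6), (14, 5), (14, 6)]
Unfold 2 (reflect across v@4): 8 holes -> [(2, 1), (2, 2), (2, 5), (2, 6), (14, 1), (14, 2), (14, 5), (14, 6)]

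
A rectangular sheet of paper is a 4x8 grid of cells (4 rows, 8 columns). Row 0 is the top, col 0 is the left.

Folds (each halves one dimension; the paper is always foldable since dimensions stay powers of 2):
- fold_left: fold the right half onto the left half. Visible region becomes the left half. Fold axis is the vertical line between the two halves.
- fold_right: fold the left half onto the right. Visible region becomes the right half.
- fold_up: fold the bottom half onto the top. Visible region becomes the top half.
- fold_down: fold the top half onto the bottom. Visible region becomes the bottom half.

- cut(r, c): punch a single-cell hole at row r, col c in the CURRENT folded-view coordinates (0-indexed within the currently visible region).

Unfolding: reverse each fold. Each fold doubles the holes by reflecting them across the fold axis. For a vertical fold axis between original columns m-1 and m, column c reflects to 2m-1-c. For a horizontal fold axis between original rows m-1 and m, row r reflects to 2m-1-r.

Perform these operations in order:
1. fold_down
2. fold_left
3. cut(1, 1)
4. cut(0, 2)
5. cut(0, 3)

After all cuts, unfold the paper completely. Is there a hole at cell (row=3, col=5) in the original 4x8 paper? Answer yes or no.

Answer: no

Derivation:
Op 1 fold_down: fold axis h@2; visible region now rows[2,4) x cols[0,8) = 2x8
Op 2 fold_left: fold axis v@4; visible region now rows[2,4) x cols[0,4) = 2x4
Op 3 cut(1, 1): punch at orig (3,1); cuts so far [(3, 1)]; region rows[2,4) x cols[0,4) = 2x4
Op 4 cut(0, 2): punch at orig (2,2); cuts so far [(2, 2), (3, 1)]; region rows[2,4) x cols[0,4) = 2x4
Op 5 cut(0, 3): punch at orig (2,3); cuts so far [(2, 2), (2, 3), (3, 1)]; region rows[2,4) x cols[0,4) = 2x4
Unfold 1 (reflect across v@4): 6 holes -> [(2, 2), (2, 3), (2, 4), (2, 5), (3, 1), (3, 6)]
Unfold 2 (reflect across h@2): 12 holes -> [(0, 1), (0, 6), (1, 2), (1, 3), (1, 4), (1, 5), (2, 2), (2, 3), (2, 4), (2, 5), (3, 1), (3, 6)]
Holes: [(0, 1), (0, 6), (1, 2), (1, 3), (1, 4), (1, 5), (2, 2), (2, 3), (2, 4), (2, 5), (3, 1), (3, 6)]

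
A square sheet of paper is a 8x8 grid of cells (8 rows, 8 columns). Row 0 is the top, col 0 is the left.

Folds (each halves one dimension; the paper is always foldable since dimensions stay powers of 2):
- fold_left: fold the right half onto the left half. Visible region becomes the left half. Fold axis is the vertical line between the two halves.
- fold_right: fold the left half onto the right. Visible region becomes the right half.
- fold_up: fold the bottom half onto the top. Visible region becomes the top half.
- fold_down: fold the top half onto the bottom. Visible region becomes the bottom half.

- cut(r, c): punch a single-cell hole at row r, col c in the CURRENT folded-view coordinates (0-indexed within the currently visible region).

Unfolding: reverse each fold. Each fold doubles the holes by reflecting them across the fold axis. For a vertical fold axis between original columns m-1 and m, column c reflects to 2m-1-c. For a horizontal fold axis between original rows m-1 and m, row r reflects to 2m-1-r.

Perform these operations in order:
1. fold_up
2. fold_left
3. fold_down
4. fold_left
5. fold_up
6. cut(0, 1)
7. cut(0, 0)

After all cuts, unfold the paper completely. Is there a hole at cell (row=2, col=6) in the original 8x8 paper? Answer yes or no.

Op 1 fold_up: fold axis h@4; visible region now rows[0,4) x cols[0,8) = 4x8
Op 2 fold_left: fold axis v@4; visible region now rows[0,4) x cols[0,4) = 4x4
Op 3 fold_down: fold axis h@2; visible region now rows[2,4) x cols[0,4) = 2x4
Op 4 fold_left: fold axis v@2; visible region now rows[2,4) x cols[0,2) = 2x2
Op 5 fold_up: fold axis h@3; visible region now rows[2,3) x cols[0,2) = 1x2
Op 6 cut(0, 1): punch at orig (2,1); cuts so far [(2, 1)]; region rows[2,3) x cols[0,2) = 1x2
Op 7 cut(0, 0): punch at orig (2,0); cuts so far [(2, 0), (2, 1)]; region rows[2,3) x cols[0,2) = 1x2
Unfold 1 (reflect across h@3): 4 holes -> [(2, 0), (2, 1), (3, 0), (3, 1)]
Unfold 2 (reflect across v@2): 8 holes -> [(2, 0), (2, 1), (2, 2), (2, 3), (3, 0), (3, 1), (3, 2), (3, 3)]
Unfold 3 (reflect across h@2): 16 holes -> [(0, 0), (0, 1), (0, 2), (0, 3), (1, 0), (1, 1), (1, 2), (1, 3), (2, 0), (2, 1), (2, 2), (2, 3), (3, 0), (3, 1), (3, 2), (3, 3)]
Unfold 4 (reflect across v@4): 32 holes -> [(0, 0), (0, 1), (0, 2), (0, 3), (0, 4), (0, 5), (0, 6), (0, 7), (1, 0), (1, 1), (1, 2), (1, 3), (1, 4), (1, 5), (1, 6), (1, 7), (2, 0), (2, 1), (2, 2), (2, 3), (2, 4), (2, 5), (2, 6), (2, 7), (3, 0), (3, 1), (3, 2), (3, 3), (3, 4), (3, 5), (3, 6), (3, 7)]
Unfold 5 (reflect across h@4): 64 holes -> [(0, 0), (0, 1), (0, 2), (0, 3), (0, 4), (0, 5), (0, 6), (0, 7), (1, 0), (1, 1), (1, 2), (1, 3), (1, 4), (1, 5), (1, 6), (1, 7), (2, 0), (2, 1), (2, 2), (2, 3), (2, 4), (2, 5), (2, 6), (2, 7), (3, 0), (3, 1), (3, 2), (3, 3), (3, 4), (3, 5), (3, 6), (3, 7), (4, 0), (4, 1), (4, 2), (4, 3), (4, 4), (4, 5), (4, 6), (4, 7), (5, 0), (5, 1), (5, 2), (5, 3), (5, 4), (5, 5), (5, 6), (5, 7), (6, 0), (6, 1), (6, 2), (6, 3), (6, 4), (6, 5), (6, 6), (6, 7), (7, 0), (7, 1), (7, 2), (7, 3), (7, 4), (7, 5), (7, 6), (7, 7)]
Holes: [(0, 0), (0, 1), (0, 2), (0, 3), (0, 4), (0, 5), (0, 6), (0, 7), (1, 0), (1, 1), (1, 2), (1, 3), (1, 4), (1, 5), (1, 6), (1, 7), (2, 0), (2, 1), (2, 2), (2, 3), (2, 4), (2, 5), (2, 6), (2, 7), (3, 0), (3, 1), (3, 2), (3, 3), (3, 4), (3, 5), (3, 6), (3, 7), (4, 0), (4, 1), (4, 2), (4, 3), (4, 4), (4, 5), (4, 6), (4, 7), (5, 0), (5, 1), (5, 2), (5, 3), (5, 4), (5, 5), (5, 6), (5, 7), (6, 0), (6, 1), (6, 2), (6, 3), (6, 4), (6, 5), (6, 6), (6, 7), (7, 0), (7, 1), (7, 2), (7, 3), (7, 4), (7, 5), (7, 6), (7, 7)]

Answer: yes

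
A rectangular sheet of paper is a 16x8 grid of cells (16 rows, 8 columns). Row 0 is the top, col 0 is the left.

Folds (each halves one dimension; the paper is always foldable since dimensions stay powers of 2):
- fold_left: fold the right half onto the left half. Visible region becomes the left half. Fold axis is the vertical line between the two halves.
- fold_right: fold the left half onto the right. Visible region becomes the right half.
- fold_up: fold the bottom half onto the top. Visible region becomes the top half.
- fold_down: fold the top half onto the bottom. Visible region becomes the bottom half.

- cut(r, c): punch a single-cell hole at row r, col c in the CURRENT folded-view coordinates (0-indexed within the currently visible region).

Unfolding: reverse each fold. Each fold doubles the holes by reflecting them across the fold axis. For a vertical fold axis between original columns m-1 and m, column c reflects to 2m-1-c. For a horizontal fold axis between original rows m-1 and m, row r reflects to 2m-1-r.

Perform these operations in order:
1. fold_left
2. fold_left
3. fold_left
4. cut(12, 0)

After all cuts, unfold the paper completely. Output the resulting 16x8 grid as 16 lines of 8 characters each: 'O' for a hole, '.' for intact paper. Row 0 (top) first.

Op 1 fold_left: fold axis v@4; visible region now rows[0,16) x cols[0,4) = 16x4
Op 2 fold_left: fold axis v@2; visible region now rows[0,16) x cols[0,2) = 16x2
Op 3 fold_left: fold axis v@1; visible region now rows[0,16) x cols[0,1) = 16x1
Op 4 cut(12, 0): punch at orig (12,0); cuts so far [(12, 0)]; region rows[0,16) x cols[0,1) = 16x1
Unfold 1 (reflect across v@1): 2 holes -> [(12, 0), (12, 1)]
Unfold 2 (reflect across v@2): 4 holes -> [(12, 0), (12, 1), (12, 2), (12, 3)]
Unfold 3 (reflect across v@4): 8 holes -> [(12, 0), (12, 1), (12, 2), (12, 3), (12, 4), (12, 5), (12, 6), (12, 7)]

Answer: ........
........
........
........
........
........
........
........
........
........
........
........
OOOOOOOO
........
........
........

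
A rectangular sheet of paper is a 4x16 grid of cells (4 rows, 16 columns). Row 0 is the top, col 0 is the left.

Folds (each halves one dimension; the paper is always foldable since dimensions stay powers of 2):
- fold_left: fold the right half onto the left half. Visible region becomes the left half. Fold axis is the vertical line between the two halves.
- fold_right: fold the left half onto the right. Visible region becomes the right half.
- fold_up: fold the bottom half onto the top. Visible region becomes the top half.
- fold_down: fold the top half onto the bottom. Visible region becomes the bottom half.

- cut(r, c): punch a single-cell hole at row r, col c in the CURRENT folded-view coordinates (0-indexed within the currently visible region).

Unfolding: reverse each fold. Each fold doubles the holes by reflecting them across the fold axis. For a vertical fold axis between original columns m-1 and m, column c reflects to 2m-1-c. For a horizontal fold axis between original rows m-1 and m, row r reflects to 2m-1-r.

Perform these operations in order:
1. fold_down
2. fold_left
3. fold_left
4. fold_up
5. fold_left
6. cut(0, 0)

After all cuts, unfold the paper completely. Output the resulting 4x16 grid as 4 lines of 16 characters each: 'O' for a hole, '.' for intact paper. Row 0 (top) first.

Op 1 fold_down: fold axis h@2; visible region now rows[2,4) x cols[0,16) = 2x16
Op 2 fold_left: fold axis v@8; visible region now rows[2,4) x cols[0,8) = 2x8
Op 3 fold_left: fold axis v@4; visible region now rows[2,4) x cols[0,4) = 2x4
Op 4 fold_up: fold axis h@3; visible region now rows[2,3) x cols[0,4) = 1x4
Op 5 fold_left: fold axis v@2; visible region now rows[2,3) x cols[0,2) = 1x2
Op 6 cut(0, 0): punch at orig (2,0); cuts so far [(2, 0)]; region rows[2,3) x cols[0,2) = 1x2
Unfold 1 (reflect across v@2): 2 holes -> [(2, 0), (2, 3)]
Unfold 2 (reflect across h@3): 4 holes -> [(2, 0), (2, 3), (3, 0), (3, 3)]
Unfold 3 (reflect across v@4): 8 holes -> [(2, 0), (2, 3), (2, 4), (2, 7), (3, 0), (3, 3), (3, 4), (3, 7)]
Unfold 4 (reflect across v@8): 16 holes -> [(2, 0), (2, 3), (2, 4), (2, 7), (2, 8), (2, 11), (2, 12), (2, 15), (3, 0), (3, 3), (3, 4), (3, 7), (3, 8), (3, 11), (3, 12), (3, 15)]
Unfold 5 (reflect across h@2): 32 holes -> [(0, 0), (0, 3), (0, 4), (0, 7), (0, 8), (0, 11), (0, 12), (0, 15), (1, 0), (1, 3), (1, 4), (1, 7), (1, 8), (1, 11), (1, 12), (1, 15), (2, 0), (2, 3), (2, 4), (2, 7), (2, 8), (2, 11), (2, 12), (2, 15), (3, 0), (3, 3), (3, 4), (3, 7), (3, 8), (3, 11), (3, 12), (3, 15)]

Answer: O..OO..OO..OO..O
O..OO..OO..OO..O
O..OO..OO..OO..O
O..OO..OO..OO..O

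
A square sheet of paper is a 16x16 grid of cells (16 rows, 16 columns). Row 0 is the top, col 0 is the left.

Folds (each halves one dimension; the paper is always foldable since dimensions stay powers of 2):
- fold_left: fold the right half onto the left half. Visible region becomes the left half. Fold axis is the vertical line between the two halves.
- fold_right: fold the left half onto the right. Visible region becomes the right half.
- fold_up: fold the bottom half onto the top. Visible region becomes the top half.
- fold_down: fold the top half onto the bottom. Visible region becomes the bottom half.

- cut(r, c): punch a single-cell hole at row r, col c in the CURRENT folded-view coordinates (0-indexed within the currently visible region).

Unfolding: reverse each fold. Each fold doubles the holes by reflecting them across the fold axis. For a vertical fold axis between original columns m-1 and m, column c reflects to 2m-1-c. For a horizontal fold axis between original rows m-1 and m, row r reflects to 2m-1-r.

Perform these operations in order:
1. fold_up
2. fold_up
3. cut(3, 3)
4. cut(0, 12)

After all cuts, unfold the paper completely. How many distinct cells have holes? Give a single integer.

Op 1 fold_up: fold axis h@8; visible region now rows[0,8) x cols[0,16) = 8x16
Op 2 fold_up: fold axis h@4; visible region now rows[0,4) x cols[0,16) = 4x16
Op 3 cut(3, 3): punch at orig (3,3); cuts so far [(3, 3)]; region rows[0,4) x cols[0,16) = 4x16
Op 4 cut(0, 12): punch at orig (0,12); cuts so far [(0, 12), (3, 3)]; region rows[0,4) x cols[0,16) = 4x16
Unfold 1 (reflect across h@4): 4 holes -> [(0, 12), (3, 3), (4, 3), (7, 12)]
Unfold 2 (reflect across h@8): 8 holes -> [(0, 12), (3, 3), (4, 3), (7, 12), (8, 12), (11, 3), (12, 3), (15, 12)]

Answer: 8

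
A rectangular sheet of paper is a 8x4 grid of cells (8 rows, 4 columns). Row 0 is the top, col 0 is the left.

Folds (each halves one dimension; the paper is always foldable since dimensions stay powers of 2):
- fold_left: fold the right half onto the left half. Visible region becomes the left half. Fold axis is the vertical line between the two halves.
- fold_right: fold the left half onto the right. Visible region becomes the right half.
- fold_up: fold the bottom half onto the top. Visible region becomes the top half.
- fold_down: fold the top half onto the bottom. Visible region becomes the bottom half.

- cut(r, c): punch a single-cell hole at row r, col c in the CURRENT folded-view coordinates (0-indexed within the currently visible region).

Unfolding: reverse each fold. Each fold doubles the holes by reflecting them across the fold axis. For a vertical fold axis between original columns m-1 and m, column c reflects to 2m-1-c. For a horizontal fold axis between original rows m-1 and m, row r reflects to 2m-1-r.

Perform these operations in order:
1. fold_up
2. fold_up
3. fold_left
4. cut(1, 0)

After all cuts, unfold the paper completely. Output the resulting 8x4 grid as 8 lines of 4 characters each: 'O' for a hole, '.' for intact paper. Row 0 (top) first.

Op 1 fold_up: fold axis h@4; visible region now rows[0,4) x cols[0,4) = 4x4
Op 2 fold_up: fold axis h@2; visible region now rows[0,2) x cols[0,4) = 2x4
Op 3 fold_left: fold axis v@2; visible region now rows[0,2) x cols[0,2) = 2x2
Op 4 cut(1, 0): punch at orig (1,0); cuts so far [(1, 0)]; region rows[0,2) x cols[0,2) = 2x2
Unfold 1 (reflect across v@2): 2 holes -> [(1, 0), (1, 3)]
Unfold 2 (reflect across h@2): 4 holes -> [(1, 0), (1, 3), (2, 0), (2, 3)]
Unfold 3 (reflect across h@4): 8 holes -> [(1, 0), (1, 3), (2, 0), (2, 3), (5, 0), (5, 3), (6, 0), (6, 3)]

Answer: ....
O..O
O..O
....
....
O..O
O..O
....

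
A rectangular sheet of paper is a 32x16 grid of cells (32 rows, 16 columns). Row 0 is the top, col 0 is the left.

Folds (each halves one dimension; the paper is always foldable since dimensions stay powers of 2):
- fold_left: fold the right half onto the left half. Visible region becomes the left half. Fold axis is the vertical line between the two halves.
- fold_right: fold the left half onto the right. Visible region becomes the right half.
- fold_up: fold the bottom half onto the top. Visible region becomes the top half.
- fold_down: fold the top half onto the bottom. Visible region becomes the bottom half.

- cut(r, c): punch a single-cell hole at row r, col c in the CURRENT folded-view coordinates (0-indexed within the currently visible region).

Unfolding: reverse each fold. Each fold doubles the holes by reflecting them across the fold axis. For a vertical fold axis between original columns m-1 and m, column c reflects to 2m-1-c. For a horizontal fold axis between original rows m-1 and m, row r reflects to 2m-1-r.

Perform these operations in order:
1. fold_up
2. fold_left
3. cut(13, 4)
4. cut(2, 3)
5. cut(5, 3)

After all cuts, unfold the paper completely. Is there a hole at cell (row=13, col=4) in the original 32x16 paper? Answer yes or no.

Op 1 fold_up: fold axis h@16; visible region now rows[0,16) x cols[0,16) = 16x16
Op 2 fold_left: fold axis v@8; visible region now rows[0,16) x cols[0,8) = 16x8
Op 3 cut(13, 4): punch at orig (13,4); cuts so far [(13, 4)]; region rows[0,16) x cols[0,8) = 16x8
Op 4 cut(2, 3): punch at orig (2,3); cuts so far [(2, 3), (13, 4)]; region rows[0,16) x cols[0,8) = 16x8
Op 5 cut(5, 3): punch at orig (5,3); cuts so far [(2, 3), (5, 3), (13, 4)]; region rows[0,16) x cols[0,8) = 16x8
Unfold 1 (reflect across v@8): 6 holes -> [(2, 3), (2, 12), (5, 3), (5, 12), (13, 4), (13, 11)]
Unfold 2 (reflect across h@16): 12 holes -> [(2, 3), (2, 12), (5, 3), (5, 12), (13, 4), (13, 11), (18, 4), (18, 11), (26, 3), (26, 12), (29, 3), (29, 12)]
Holes: [(2, 3), (2, 12), (5, 3), (5, 12), (13, 4), (13, 11), (18, 4), (18, 11), (26, 3), (26, 12), (29, 3), (29, 12)]

Answer: yes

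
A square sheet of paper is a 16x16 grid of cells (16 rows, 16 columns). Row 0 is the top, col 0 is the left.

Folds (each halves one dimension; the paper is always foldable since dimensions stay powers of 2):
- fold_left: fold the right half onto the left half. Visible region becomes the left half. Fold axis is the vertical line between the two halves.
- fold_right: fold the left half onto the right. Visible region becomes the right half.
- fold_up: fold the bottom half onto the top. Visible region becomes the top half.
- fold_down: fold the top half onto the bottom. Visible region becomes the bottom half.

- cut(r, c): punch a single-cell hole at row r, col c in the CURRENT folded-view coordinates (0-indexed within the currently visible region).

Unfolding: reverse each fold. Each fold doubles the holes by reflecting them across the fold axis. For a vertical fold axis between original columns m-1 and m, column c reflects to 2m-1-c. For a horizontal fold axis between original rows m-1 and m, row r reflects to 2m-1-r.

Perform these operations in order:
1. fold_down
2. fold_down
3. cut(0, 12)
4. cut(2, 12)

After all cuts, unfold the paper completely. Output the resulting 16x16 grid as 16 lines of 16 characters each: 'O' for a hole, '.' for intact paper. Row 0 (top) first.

Op 1 fold_down: fold axis h@8; visible region now rows[8,16) x cols[0,16) = 8x16
Op 2 fold_down: fold axis h@12; visible region now rows[12,16) x cols[0,16) = 4x16
Op 3 cut(0, 12): punch at orig (12,12); cuts so far [(12, 12)]; region rows[12,16) x cols[0,16) = 4x16
Op 4 cut(2, 12): punch at orig (14,12); cuts so far [(12, 12), (14, 12)]; region rows[12,16) x cols[0,16) = 4x16
Unfold 1 (reflect across h@12): 4 holes -> [(9, 12), (11, 12), (12, 12), (14, 12)]
Unfold 2 (reflect across h@8): 8 holes -> [(1, 12), (3, 12), (4, 12), (6, 12), (9, 12), (11, 12), (12, 12), (14, 12)]

Answer: ................
............O...
................
............O...
............O...
................
............O...
................
................
............O...
................
............O...
............O...
................
............O...
................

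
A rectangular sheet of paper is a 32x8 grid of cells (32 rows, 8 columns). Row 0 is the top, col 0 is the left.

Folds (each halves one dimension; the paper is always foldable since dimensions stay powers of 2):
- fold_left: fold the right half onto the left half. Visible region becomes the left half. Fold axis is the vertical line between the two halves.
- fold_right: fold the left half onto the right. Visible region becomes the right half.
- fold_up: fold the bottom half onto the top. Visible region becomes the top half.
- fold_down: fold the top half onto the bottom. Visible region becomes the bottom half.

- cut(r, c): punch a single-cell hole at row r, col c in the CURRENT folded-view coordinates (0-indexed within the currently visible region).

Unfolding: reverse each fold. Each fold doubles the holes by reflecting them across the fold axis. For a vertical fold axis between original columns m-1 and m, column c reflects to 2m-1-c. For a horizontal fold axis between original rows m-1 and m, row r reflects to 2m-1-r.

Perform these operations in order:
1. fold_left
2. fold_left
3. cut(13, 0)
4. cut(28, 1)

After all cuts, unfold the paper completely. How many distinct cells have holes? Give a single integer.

Answer: 8

Derivation:
Op 1 fold_left: fold axis v@4; visible region now rows[0,32) x cols[0,4) = 32x4
Op 2 fold_left: fold axis v@2; visible region now rows[0,32) x cols[0,2) = 32x2
Op 3 cut(13, 0): punch at orig (13,0); cuts so far [(13, 0)]; region rows[0,32) x cols[0,2) = 32x2
Op 4 cut(28, 1): punch at orig (28,1); cuts so far [(13, 0), (28, 1)]; region rows[0,32) x cols[0,2) = 32x2
Unfold 1 (reflect across v@2): 4 holes -> [(13, 0), (13, 3), (28, 1), (28, 2)]
Unfold 2 (reflect across v@4): 8 holes -> [(13, 0), (13, 3), (13, 4), (13, 7), (28, 1), (28, 2), (28, 5), (28, 6)]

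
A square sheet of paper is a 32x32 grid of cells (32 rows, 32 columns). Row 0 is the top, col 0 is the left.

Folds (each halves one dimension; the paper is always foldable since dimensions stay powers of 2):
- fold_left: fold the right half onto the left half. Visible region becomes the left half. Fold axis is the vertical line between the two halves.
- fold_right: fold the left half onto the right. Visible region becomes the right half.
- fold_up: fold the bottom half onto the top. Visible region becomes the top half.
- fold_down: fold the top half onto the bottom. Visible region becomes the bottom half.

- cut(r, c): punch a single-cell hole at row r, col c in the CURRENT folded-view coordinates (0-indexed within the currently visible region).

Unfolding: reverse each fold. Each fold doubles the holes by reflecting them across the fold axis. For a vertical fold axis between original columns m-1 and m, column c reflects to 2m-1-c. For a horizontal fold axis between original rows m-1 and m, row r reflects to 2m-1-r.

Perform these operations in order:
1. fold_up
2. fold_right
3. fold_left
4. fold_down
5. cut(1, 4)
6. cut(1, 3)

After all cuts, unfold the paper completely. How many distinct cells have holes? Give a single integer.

Answer: 32

Derivation:
Op 1 fold_up: fold axis h@16; visible region now rows[0,16) x cols[0,32) = 16x32
Op 2 fold_right: fold axis v@16; visible region now rows[0,16) x cols[16,32) = 16x16
Op 3 fold_left: fold axis v@24; visible region now rows[0,16) x cols[16,24) = 16x8
Op 4 fold_down: fold axis h@8; visible region now rows[8,16) x cols[16,24) = 8x8
Op 5 cut(1, 4): punch at orig (9,20); cuts so far [(9, 20)]; region rows[8,16) x cols[16,24) = 8x8
Op 6 cut(1, 3): punch at orig (9,19); cuts so far [(9, 19), (9, 20)]; region rows[8,16) x cols[16,24) = 8x8
Unfold 1 (reflect across h@8): 4 holes -> [(6, 19), (6, 20), (9, 19), (9, 20)]
Unfold 2 (reflect across v@24): 8 holes -> [(6, 19), (6, 20), (6, 27), (6, 28), (9, 19), (9, 20), (9, 27), (9, 28)]
Unfold 3 (reflect across v@16): 16 holes -> [(6, 3), (6, 4), (6, 11), (6, 12), (6, 19), (6, 20), (6, 27), (6, 28), (9, 3), (9, 4), (9, 11), (9, 12), (9, 19), (9, 20), (9, 27), (9, 28)]
Unfold 4 (reflect across h@16): 32 holes -> [(6, 3), (6, 4), (6, 11), (6, 12), (6, 19), (6, 20), (6, 27), (6, 28), (9, 3), (9, 4), (9, 11), (9, 12), (9, 19), (9, 20), (9, 27), (9, 28), (22, 3), (22, 4), (22, 11), (22, 12), (22, 19), (22, 20), (22, 27), (22, 28), (25, 3), (25, 4), (25, 11), (25, 12), (25, 19), (25, 20), (25, 27), (25, 28)]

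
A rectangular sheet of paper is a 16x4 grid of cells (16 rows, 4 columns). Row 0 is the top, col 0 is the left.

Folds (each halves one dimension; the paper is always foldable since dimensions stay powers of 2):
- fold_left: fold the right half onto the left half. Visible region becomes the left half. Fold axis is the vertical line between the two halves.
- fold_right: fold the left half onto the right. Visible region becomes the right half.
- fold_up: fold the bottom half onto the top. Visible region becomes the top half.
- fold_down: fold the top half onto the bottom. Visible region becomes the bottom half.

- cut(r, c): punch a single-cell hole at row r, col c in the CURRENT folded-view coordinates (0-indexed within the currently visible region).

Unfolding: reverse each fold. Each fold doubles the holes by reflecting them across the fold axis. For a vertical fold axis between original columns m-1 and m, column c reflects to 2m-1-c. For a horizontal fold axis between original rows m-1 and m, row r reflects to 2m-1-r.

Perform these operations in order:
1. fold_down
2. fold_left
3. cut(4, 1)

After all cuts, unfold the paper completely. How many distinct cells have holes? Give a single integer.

Op 1 fold_down: fold axis h@8; visible region now rows[8,16) x cols[0,4) = 8x4
Op 2 fold_left: fold axis v@2; visible region now rows[8,16) x cols[0,2) = 8x2
Op 3 cut(4, 1): punch at orig (12,1); cuts so far [(12, 1)]; region rows[8,16) x cols[0,2) = 8x2
Unfold 1 (reflect across v@2): 2 holes -> [(12, 1), (12, 2)]
Unfold 2 (reflect across h@8): 4 holes -> [(3, 1), (3, 2), (12, 1), (12, 2)]

Answer: 4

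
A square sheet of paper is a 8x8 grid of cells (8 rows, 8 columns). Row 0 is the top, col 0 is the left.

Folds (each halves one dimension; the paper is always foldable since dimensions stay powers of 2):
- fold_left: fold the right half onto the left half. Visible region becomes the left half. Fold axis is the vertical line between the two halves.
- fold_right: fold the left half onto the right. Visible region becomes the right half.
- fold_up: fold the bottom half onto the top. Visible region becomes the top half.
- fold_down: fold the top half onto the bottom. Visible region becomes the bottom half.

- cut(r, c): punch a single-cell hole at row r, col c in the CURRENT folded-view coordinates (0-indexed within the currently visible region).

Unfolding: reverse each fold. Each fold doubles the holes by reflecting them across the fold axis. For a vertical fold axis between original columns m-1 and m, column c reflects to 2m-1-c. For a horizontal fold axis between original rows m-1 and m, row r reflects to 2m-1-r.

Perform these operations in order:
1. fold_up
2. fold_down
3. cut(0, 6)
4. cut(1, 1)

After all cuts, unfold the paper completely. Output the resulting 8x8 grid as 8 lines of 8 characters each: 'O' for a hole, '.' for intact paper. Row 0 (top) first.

Answer: .O......
......O.
......O.
.O......
.O......
......O.
......O.
.O......

Derivation:
Op 1 fold_up: fold axis h@4; visible region now rows[0,4) x cols[0,8) = 4x8
Op 2 fold_down: fold axis h@2; visible region now rows[2,4) x cols[0,8) = 2x8
Op 3 cut(0, 6): punch at orig (2,6); cuts so far [(2, 6)]; region rows[2,4) x cols[0,8) = 2x8
Op 4 cut(1, 1): punch at orig (3,1); cuts so far [(2, 6), (3, 1)]; region rows[2,4) x cols[0,8) = 2x8
Unfold 1 (reflect across h@2): 4 holes -> [(0, 1), (1, 6), (2, 6), (3, 1)]
Unfold 2 (reflect across h@4): 8 holes -> [(0, 1), (1, 6), (2, 6), (3, 1), (4, 1), (5, 6), (6, 6), (7, 1)]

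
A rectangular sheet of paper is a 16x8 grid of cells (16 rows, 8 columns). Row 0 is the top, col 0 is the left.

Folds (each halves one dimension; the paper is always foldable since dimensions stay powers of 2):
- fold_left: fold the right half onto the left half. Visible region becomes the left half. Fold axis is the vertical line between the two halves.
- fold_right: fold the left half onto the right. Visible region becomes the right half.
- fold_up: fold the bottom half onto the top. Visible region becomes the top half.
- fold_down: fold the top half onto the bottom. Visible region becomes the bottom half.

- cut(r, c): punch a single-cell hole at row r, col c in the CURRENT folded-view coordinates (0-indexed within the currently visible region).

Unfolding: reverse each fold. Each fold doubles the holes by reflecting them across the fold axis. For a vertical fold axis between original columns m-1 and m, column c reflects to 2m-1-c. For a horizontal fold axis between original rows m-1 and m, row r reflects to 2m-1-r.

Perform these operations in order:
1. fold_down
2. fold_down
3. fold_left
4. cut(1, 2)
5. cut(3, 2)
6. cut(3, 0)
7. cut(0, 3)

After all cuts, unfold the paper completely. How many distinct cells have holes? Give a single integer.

Answer: 32

Derivation:
Op 1 fold_down: fold axis h@8; visible region now rows[8,16) x cols[0,8) = 8x8
Op 2 fold_down: fold axis h@12; visible region now rows[12,16) x cols[0,8) = 4x8
Op 3 fold_left: fold axis v@4; visible region now rows[12,16) x cols[0,4) = 4x4
Op 4 cut(1, 2): punch at orig (13,2); cuts so far [(13, 2)]; region rows[12,16) x cols[0,4) = 4x4
Op 5 cut(3, 2): punch at orig (15,2); cuts so far [(13, 2), (15, 2)]; region rows[12,16) x cols[0,4) = 4x4
Op 6 cut(3, 0): punch at orig (15,0); cuts so far [(13, 2), (15, 0), (15, 2)]; region rows[12,16) x cols[0,4) = 4x4
Op 7 cut(0, 3): punch at orig (12,3); cuts so far [(12, 3), (13, 2), (15, 0), (15, 2)]; region rows[12,16) x cols[0,4) = 4x4
Unfold 1 (reflect across v@4): 8 holes -> [(12, 3), (12, 4), (13, 2), (13, 5), (15, 0), (15, 2), (15, 5), (15, 7)]
Unfold 2 (reflect across h@12): 16 holes -> [(8, 0), (8, 2), (8, 5), (8, 7), (10, 2), (10, 5), (11, 3), (11, 4), (12, 3), (12, 4), (13, 2), (13, 5), (15, 0), (15, 2), (15, 5), (15, 7)]
Unfold 3 (reflect across h@8): 32 holes -> [(0, 0), (0, 2), (0, 5), (0, 7), (2, 2), (2, 5), (3, 3), (3, 4), (4, 3), (4, 4), (5, 2), (5, 5), (7, 0), (7, 2), (7, 5), (7, 7), (8, 0), (8, 2), (8, 5), (8, 7), (10, 2), (10, 5), (11, 3), (11, 4), (12, 3), (12, 4), (13, 2), (13, 5), (15, 0), (15, 2), (15, 5), (15, 7)]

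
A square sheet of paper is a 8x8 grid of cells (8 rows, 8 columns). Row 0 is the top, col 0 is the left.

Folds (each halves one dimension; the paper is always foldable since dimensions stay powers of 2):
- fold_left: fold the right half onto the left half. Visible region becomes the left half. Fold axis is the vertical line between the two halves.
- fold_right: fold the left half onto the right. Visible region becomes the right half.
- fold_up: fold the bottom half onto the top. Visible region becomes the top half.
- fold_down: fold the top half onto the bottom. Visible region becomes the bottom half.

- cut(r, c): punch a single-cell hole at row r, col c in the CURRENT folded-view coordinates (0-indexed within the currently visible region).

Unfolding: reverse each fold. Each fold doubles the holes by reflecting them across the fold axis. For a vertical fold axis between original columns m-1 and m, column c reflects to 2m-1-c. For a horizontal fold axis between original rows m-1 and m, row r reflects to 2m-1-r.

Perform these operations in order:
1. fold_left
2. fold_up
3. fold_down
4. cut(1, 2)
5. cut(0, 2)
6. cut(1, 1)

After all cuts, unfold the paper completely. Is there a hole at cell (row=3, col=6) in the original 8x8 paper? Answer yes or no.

Answer: yes

Derivation:
Op 1 fold_left: fold axis v@4; visible region now rows[0,8) x cols[0,4) = 8x4
Op 2 fold_up: fold axis h@4; visible region now rows[0,4) x cols[0,4) = 4x4
Op 3 fold_down: fold axis h@2; visible region now rows[2,4) x cols[0,4) = 2x4
Op 4 cut(1, 2): punch at orig (3,2); cuts so far [(3, 2)]; region rows[2,4) x cols[0,4) = 2x4
Op 5 cut(0, 2): punch at orig (2,2); cuts so far [(2, 2), (3, 2)]; region rows[2,4) x cols[0,4) = 2x4
Op 6 cut(1, 1): punch at orig (3,1); cuts so far [(2, 2), (3, 1), (3, 2)]; region rows[2,4) x cols[0,4) = 2x4
Unfold 1 (reflect across h@2): 6 holes -> [(0, 1), (0, 2), (1, 2), (2, 2), (3, 1), (3, 2)]
Unfold 2 (reflect across h@4): 12 holes -> [(0, 1), (0, 2), (1, 2), (2, 2), (3, 1), (3, 2), (4, 1), (4, 2), (5, 2), (6, 2), (7, 1), (7, 2)]
Unfold 3 (reflect across v@4): 24 holes -> [(0, 1), (0, 2), (0, 5), (0, 6), (1, 2), (1, 5), (2, 2), (2, 5), (3, 1), (3, 2), (3, 5), (3, 6), (4, 1), (4, 2), (4, 5), (4, 6), (5, 2), (5, 5), (6, 2), (6, 5), (7, 1), (7, 2), (7, 5), (7, 6)]
Holes: [(0, 1), (0, 2), (0, 5), (0, 6), (1, 2), (1, 5), (2, 2), (2, 5), (3, 1), (3, 2), (3, 5), (3, 6), (4, 1), (4, 2), (4, 5), (4, 6), (5, 2), (5, 5), (6, 2), (6, 5), (7, 1), (7, 2), (7, 5), (7, 6)]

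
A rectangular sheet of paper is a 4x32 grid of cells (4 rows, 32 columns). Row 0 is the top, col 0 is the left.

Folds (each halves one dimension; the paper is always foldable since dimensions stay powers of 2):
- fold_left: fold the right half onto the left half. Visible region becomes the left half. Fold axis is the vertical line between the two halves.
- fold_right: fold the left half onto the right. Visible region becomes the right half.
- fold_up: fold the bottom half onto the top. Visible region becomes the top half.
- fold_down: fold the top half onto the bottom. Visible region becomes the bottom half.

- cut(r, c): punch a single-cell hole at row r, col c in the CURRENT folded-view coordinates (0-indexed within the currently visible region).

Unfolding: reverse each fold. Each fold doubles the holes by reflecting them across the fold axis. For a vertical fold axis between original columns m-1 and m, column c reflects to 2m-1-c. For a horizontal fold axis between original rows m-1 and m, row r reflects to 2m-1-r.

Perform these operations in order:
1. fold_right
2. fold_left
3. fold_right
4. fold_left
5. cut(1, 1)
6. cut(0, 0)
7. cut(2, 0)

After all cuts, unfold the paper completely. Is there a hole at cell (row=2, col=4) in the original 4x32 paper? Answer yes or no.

Answer: yes

Derivation:
Op 1 fold_right: fold axis v@16; visible region now rows[0,4) x cols[16,32) = 4x16
Op 2 fold_left: fold axis v@24; visible region now rows[0,4) x cols[16,24) = 4x8
Op 3 fold_right: fold axis v@20; visible region now rows[0,4) x cols[20,24) = 4x4
Op 4 fold_left: fold axis v@22; visible region now rows[0,4) x cols[20,22) = 4x2
Op 5 cut(1, 1): punch at orig (1,21); cuts so far [(1, 21)]; region rows[0,4) x cols[20,22) = 4x2
Op 6 cut(0, 0): punch at orig (0,20); cuts so far [(0, 20), (1, 21)]; region rows[0,4) x cols[20,22) = 4x2
Op 7 cut(2, 0): punch at orig (2,20); cuts so far [(0, 20), (1, 21), (2, 20)]; region rows[0,4) x cols[20,22) = 4x2
Unfold 1 (reflect across v@22): 6 holes -> [(0, 20), (0, 23), (1, 21), (1, 22), (2, 20), (2, 23)]
Unfold 2 (reflect across v@20): 12 holes -> [(0, 16), (0, 19), (0, 20), (0, 23), (1, 17), (1, 18), (1, 21), (1, 22), (2, 16), (2, 19), (2, 20), (2, 23)]
Unfold 3 (reflect across v@24): 24 holes -> [(0, 16), (0, 19), (0, 20), (0, 23), (0, 24), (0, 27), (0, 28), (0, 31), (1, 17), (1, 18), (1, 21), (1, 22), (1, 25), (1, 26), (1, 29), (1, 30), (2, 16), (2, 19), (2, 20), (2, 23), (2, 24), (2, 27), (2, 28), (2, 31)]
Unfold 4 (reflect across v@16): 48 holes -> [(0, 0), (0, 3), (0, 4), (0, 7), (0, 8), (0, 11), (0, 12), (0, 15), (0, 16), (0, 19), (0, 20), (0, 23), (0, 24), (0, 27), (0, 28), (0, 31), (1, 1), (1, 2), (1, 5), (1, 6), (1, 9), (1, 10), (1, 13), (1, 14), (1, 17), (1, 18), (1, 21), (1, 22), (1, 25), (1, 26), (1, 29), (1, 30), (2, 0), (2, 3), (2, 4), (2, 7), (2, 8), (2, 11), (2, 12), (2, 15), (2, 16), (2, 19), (2, 20), (2, 23), (2, 24), (2, 27), (2, 28), (2, 31)]
Holes: [(0, 0), (0, 3), (0, 4), (0, 7), (0, 8), (0, 11), (0, 12), (0, 15), (0, 16), (0, 19), (0, 20), (0, 23), (0, 24), (0, 27), (0, 28), (0, 31), (1, 1), (1, 2), (1, 5), (1, 6), (1, 9), (1, 10), (1, 13), (1, 14), (1, 17), (1, 18), (1, 21), (1, 22), (1, 25), (1, 26), (1, 29), (1, 30), (2, 0), (2, 3), (2, 4), (2, 7), (2, 8), (2, 11), (2, 12), (2, 15), (2, 16), (2, 19), (2, 20), (2, 23), (2, 24), (2, 27), (2, 28), (2, 31)]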